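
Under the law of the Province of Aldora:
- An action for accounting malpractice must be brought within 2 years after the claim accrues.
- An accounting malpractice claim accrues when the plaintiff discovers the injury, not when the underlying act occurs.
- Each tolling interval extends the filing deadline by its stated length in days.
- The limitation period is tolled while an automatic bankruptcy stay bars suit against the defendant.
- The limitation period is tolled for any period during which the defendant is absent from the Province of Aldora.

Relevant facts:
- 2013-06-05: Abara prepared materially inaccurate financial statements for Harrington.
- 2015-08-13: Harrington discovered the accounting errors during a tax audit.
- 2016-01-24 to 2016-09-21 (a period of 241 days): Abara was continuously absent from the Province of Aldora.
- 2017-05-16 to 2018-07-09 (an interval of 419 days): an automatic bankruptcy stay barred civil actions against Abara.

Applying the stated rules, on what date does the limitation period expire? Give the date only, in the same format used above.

2019-06-04

Accrual is tied to discovery, so the period began on 2015-08-13 rather than on 2013-06-05 when the act occurred.
Adding the 2 years base period to 2015-08-13 gives a deadline of 2017-08-13, before any tolling.
Because the defendant's absence from the jurisdiction ran from 2016-01-24 to 2016-09-21, the deadline is extended by 241 days to 2018-04-11.
The automatic bankruptcy stay from 2017-05-16 to 2018-07-09 tolled the period for 419 days, extending the deadline to 2019-06-04.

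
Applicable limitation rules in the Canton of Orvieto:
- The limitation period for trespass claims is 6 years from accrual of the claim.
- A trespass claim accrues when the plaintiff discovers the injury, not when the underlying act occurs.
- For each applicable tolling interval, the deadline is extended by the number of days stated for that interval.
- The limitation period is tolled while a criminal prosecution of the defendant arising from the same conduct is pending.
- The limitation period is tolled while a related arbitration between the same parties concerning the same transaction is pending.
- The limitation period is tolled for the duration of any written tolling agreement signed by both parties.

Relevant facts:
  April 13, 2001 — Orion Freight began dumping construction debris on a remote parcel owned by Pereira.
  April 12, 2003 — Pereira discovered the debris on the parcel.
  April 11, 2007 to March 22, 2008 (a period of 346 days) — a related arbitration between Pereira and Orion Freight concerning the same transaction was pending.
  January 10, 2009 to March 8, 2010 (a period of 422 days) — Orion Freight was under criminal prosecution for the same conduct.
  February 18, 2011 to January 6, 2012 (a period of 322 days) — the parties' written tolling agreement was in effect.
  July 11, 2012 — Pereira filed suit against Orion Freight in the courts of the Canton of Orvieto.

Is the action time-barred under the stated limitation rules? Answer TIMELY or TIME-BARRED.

TIME-BARRED

Under the discovery rule, the claim accrued on April 12, 2003, when Pereira discovered the injury — not on the April 13, 2001 date of the underlying act.
The untolled deadline — 6 years after April 12, 2003 — is April 12, 2009.
The period was tolled for 346 days by the pending related arbitration (April 11, 2007 to March 22, 2008), pushing the deadline to March 24, 2010.
The period was tolled for 422 days by the pending criminal prosecution (January 10, 2009 to March 8, 2010), pushing the deadline to May 20, 2011.
Because the written tolling agreement ran from February 18, 2011 to January 6, 2012, the deadline is extended by 322 days to April 6, 2012.
Filing on July 11, 2012 missed the April 6, 2012 deadline — the action is time-barred.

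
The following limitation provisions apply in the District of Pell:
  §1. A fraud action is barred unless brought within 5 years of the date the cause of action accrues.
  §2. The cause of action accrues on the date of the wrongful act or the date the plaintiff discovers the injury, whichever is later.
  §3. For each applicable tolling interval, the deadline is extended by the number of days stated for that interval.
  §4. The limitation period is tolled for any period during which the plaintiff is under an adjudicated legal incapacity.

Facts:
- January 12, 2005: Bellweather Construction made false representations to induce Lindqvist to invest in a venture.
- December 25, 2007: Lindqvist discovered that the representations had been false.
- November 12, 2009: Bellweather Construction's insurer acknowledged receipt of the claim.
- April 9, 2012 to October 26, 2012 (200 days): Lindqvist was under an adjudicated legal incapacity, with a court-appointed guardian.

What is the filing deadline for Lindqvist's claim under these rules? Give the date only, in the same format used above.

Taking the later of the act (January 12, 2005) and discovery (December 25, 2007), the claim accrued on December 25, 2007.
The untolled deadline — 5 years after December 25, 2007 — is December 25, 2012.
The period was tolled for 200 days by the plaintiff's legal incapacity (April 9, 2012 to October 26, 2012), pushing the deadline to July 13, 2013.
None of the other events listed affects the running of the period under the stated rules.

July 13, 2013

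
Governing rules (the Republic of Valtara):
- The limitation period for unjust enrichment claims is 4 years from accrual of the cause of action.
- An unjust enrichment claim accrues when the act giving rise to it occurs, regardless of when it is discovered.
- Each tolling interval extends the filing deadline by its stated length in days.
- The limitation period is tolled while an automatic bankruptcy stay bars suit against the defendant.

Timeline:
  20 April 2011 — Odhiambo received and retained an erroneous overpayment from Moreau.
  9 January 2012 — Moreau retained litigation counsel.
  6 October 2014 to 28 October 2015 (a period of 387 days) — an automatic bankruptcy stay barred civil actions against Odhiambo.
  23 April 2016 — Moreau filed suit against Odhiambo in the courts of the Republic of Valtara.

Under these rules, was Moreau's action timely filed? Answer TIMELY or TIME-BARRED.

TIMELY

The claim accrued on 20 April 2011, when the wrongful act occurred.
Adding the 4 years base period to 20 April 2011 gives a deadline of 20 April 2015, before any tolling.
Because the automatic bankruptcy stay ran from 6 October 2014 to 28 October 2015, the deadline is extended by 387 days to 11 May 2016.
None of the other events listed affects the running of the period under the stated rules.
The 23 April 2016 filing precedes the 11 May 2016 deadline; the claim is timely.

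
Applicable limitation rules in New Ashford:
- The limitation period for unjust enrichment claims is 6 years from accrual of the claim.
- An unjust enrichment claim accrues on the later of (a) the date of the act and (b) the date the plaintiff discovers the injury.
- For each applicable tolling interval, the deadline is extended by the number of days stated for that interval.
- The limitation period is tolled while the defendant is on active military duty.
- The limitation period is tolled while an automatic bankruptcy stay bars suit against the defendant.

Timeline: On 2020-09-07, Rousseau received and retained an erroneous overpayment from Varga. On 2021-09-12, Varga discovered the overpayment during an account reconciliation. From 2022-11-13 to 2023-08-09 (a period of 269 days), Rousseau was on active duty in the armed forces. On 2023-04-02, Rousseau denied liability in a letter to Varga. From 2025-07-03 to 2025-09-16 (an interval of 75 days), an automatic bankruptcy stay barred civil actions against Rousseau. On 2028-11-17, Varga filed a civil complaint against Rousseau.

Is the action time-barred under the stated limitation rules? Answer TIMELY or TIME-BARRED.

TIME-BARRED

Taking the later of the act (2020-09-07) and discovery (2021-09-12), the claim accrued on 2021-09-12.
Adding the 6 years base period to 2021-09-12 gives a deadline of 2027-09-12, before any tolling.
The defendant's active military service from 2022-11-13 to 2023-08-09 tolled the period for 269 days, extending the deadline to 2028-06-07.
The period was tolled for 75 days by the automatic bankruptcy stay (2025-07-03 to 2025-09-16), pushing the deadline to 2028-08-21.
The other events in the timeline have no effect on the limitation period under the stated rules.
Filing on 2028-11-17 missed the 2028-08-21 deadline — the action is time-barred.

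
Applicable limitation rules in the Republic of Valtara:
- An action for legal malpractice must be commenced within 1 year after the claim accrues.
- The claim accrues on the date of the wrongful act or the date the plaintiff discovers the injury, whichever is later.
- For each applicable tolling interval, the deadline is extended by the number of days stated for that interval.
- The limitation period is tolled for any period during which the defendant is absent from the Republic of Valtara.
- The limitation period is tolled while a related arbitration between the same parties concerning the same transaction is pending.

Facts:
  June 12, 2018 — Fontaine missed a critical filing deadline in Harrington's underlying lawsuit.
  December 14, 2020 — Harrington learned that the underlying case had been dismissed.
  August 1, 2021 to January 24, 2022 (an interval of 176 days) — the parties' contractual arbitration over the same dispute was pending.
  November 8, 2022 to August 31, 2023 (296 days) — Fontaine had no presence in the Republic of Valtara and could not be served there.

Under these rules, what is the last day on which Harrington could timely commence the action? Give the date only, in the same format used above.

The claim accrued on December 14, 2020 — the later of the June 12, 2018 act and the December 14, 2020 discovery.
1 year from December 14, 2020 is December 14, 2021.
The pending related arbitration from August 1, 2021 to January 24, 2022 tolled the period for 176 days, extending the deadline to June 8, 2022.
The defendant's absence from the jurisdiction from November 8, 2022 to August 31, 2023 began after the period had already run on June 8, 2022, so it has no tolling effect.

June 8, 2022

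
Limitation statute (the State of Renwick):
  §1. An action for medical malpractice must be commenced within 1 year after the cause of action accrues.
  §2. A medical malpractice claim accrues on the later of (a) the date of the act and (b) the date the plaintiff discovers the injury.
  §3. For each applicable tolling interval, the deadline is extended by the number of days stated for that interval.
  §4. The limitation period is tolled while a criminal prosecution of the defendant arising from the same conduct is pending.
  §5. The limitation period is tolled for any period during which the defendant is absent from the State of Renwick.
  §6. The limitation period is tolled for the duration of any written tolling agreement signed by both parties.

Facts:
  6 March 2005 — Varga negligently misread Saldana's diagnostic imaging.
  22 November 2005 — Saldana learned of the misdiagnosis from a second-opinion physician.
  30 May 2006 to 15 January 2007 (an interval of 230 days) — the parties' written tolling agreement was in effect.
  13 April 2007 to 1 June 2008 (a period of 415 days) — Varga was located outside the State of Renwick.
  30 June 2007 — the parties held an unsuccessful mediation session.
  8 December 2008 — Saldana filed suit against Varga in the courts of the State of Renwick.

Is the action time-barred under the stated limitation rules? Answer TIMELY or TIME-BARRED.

The claim accrued on 22 November 2005 — the later of the 6 March 2005 act and the 22 November 2005 discovery.
The untolled deadline — 1 year after 22 November 2005 — is 22 November 2006.
The written tolling agreement from 30 May 2006 to 15 January 2007 tolled the period for 230 days, extending the deadline to 10 July 2007.
The defendant's absence from the jurisdiction from 13 April 2007 to 1 June 2008 tolled the period for 415 days, extending the deadline to 28 August 2008.
The other events in the timeline have no effect on the limitation period under the stated rules.
Filing on 8 December 2008 missed the 28 August 2008 deadline — the action is time-barred.

TIME-BARRED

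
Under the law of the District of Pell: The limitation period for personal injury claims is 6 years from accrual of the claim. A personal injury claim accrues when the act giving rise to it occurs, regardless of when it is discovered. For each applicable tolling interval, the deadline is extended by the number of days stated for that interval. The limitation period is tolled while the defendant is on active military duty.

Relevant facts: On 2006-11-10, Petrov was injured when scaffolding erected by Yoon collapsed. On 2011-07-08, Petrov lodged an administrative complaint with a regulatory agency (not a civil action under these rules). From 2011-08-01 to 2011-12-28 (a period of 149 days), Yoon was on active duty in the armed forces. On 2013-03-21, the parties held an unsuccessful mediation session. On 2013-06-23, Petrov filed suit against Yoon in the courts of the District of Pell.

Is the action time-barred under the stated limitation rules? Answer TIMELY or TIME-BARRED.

The claim accrued on 2006-11-10, the date of the act.
Adding the 6 years base period to 2006-11-10 gives a deadline of 2012-11-10, before any tolling.
Because the defendant's active military service ran from 2011-08-01 to 2011-12-28, the deadline is extended by 149 days to 2013-04-08.
The other events in the timeline have no effect on the limitation period under the stated rules.
Filing on 2013-06-23 missed the 2013-04-08 deadline — the action is time-barred.

TIME-BARRED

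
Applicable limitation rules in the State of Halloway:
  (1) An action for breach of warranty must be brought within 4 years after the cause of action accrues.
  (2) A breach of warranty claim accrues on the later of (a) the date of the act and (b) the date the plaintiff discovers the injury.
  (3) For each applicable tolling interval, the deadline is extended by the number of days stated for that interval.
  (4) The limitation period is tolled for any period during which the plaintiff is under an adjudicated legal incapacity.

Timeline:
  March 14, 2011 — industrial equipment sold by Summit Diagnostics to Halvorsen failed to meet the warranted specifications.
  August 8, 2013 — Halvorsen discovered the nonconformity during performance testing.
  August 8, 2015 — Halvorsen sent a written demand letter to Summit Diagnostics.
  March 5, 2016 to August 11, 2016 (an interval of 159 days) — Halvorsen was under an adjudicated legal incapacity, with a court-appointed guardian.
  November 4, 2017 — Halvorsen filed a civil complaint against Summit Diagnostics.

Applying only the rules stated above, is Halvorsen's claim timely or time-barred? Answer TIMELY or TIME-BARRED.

TIMELY

Because discovery on August 8, 2013 post-dates the March 14, 2011 act, accrual under the later-of rule falls on August 8, 2013.
4 years from August 8, 2013 is August 8, 2017.
The plaintiff's legal incapacity from March 5, 2016 to August 11, 2016 tolled the period for 159 days, extending the deadline to January 14, 2018.
Nothing else in the chronology tolls or restarts the period.
Halvorsen filed on November 4, 2017, before the January 14, 2018 deadline, so the action is timely.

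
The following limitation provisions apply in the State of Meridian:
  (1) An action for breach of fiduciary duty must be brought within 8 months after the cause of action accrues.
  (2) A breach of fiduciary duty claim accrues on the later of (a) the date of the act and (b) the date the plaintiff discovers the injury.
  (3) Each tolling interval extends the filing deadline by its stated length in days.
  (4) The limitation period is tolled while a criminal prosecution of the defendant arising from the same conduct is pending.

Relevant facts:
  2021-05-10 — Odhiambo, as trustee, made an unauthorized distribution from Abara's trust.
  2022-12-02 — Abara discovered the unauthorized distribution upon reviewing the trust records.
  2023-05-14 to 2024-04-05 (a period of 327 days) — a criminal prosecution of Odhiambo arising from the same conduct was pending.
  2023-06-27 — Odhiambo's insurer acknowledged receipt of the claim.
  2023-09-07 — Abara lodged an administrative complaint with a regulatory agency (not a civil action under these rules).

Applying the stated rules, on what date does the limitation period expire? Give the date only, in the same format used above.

2024-06-24

Taking the later of the act (2021-05-10) and discovery (2022-12-02), the claim accrued on 2022-12-02.
8 months from 2022-12-02 is 2023-08-02.
Because the pending criminal prosecution ran from 2023-05-14 to 2024-04-05, the deadline is extended by 327 days to 2024-06-24.
The other events in the timeline have no effect on the limitation period under the stated rules.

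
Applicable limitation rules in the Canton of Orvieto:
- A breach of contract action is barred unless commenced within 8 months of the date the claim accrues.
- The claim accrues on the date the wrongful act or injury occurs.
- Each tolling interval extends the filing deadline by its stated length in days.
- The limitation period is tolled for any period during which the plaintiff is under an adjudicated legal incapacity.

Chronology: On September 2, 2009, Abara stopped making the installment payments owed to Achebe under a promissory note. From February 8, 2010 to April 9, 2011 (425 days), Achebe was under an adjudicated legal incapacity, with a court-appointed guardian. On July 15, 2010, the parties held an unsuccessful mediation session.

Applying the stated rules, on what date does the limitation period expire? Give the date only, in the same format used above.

July 1, 2011

The claim accrued on September 2, 2009, the date of the act.
Adding the 8 months base period to September 2, 2009 gives a deadline of May 2, 2010, before any tolling.
Because the plaintiff's legal incapacity ran from February 8, 2010 to April 9, 2011, the deadline is extended by 425 days to July 1, 2011.
The other events in the timeline have no effect on the limitation period under the stated rules.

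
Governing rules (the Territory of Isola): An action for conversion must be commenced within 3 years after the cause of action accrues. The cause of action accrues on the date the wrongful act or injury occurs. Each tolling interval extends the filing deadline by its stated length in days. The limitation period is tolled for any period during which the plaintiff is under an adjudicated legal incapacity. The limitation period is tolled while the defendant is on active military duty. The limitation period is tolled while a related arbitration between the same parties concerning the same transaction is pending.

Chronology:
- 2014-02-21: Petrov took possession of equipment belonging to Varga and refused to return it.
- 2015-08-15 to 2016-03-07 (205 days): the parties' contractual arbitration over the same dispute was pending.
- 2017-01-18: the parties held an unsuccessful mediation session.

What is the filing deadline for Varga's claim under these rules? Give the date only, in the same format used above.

2017-09-14

The cause of action accrued on 2014-02-21, the date of the act.
3 years from 2014-02-21 is 2017-02-21.
The pending related arbitration from 2015-08-15 to 2016-03-07 tolled the period for 205 days, extending the deadline to 2017-09-14.
None of the other events listed affects the running of the period under the stated rules.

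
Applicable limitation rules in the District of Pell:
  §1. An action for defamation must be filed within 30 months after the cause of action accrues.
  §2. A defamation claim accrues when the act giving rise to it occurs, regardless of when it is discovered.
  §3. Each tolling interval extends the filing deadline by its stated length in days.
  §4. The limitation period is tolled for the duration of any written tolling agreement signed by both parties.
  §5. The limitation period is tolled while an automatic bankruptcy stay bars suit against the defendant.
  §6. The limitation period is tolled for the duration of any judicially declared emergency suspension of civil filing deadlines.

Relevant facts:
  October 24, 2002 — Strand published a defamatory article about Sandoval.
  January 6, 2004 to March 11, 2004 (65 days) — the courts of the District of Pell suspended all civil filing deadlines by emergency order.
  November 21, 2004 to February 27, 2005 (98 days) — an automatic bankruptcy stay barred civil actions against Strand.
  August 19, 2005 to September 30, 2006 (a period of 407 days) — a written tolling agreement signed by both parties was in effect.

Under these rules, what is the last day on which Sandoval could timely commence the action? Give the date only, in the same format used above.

November 15, 2006

The limitation period began to run on October 24, 2002.
The untolled deadline — 30 months after October 24, 2002 — is April 24, 2005.
Because the emergency suspension of filing deadlines ran from January 6, 2004 to March 11, 2004, the deadline is extended by 65 days to June 28, 2005.
The period was tolled for 98 days by the automatic bankruptcy stay (November 21, 2004 to February 27, 2005), pushing the deadline to October 4, 2005.
Because the written tolling agreement ran from August 19, 2005 to September 30, 2006, the deadline is extended by 407 days to November 15, 2006.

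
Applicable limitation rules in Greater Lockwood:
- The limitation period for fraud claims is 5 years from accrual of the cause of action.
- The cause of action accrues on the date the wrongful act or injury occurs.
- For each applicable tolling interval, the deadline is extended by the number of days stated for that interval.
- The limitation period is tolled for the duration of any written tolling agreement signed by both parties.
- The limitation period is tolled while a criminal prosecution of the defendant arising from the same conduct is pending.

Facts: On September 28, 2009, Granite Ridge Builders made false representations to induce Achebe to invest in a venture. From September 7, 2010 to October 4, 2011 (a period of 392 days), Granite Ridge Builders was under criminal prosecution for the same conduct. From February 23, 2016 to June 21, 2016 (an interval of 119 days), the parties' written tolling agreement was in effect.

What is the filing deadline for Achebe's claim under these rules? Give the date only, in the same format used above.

The claim accrued on September 28, 2009, when the wrongful act occurred.
The untolled deadline — 5 years after September 28, 2009 — is September 28, 2014.
The pending criminal prosecution from September 7, 2010 to October 4, 2011 tolled the period for 392 days, extending the deadline to October 25, 2015.
The written tolling agreement from February 23, 2016 to June 21, 2016 began after the period had already run on October 25, 2015, so it has no tolling effect.

October 25, 2015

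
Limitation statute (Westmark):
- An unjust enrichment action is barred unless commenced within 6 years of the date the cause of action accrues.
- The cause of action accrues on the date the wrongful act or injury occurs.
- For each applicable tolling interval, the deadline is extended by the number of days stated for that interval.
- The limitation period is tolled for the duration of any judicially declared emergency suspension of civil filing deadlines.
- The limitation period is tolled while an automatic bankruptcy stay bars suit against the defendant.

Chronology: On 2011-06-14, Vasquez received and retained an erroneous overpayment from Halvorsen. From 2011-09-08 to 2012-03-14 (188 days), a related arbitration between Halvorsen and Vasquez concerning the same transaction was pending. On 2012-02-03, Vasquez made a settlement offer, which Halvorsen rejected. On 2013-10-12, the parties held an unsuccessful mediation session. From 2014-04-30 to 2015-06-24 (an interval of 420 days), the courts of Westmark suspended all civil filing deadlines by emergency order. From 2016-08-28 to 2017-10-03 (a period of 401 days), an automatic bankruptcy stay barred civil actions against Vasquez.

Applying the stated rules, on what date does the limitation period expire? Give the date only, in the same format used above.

2019-09-13

The claim accrued on 2011-06-14, when the wrongful act occurred.
Adding the 6 years base period to 2011-06-14 gives a deadline of 2017-06-14, before any tolling.
The period was tolled for 420 days by the emergency suspension of filing deadlines (2014-04-30 to 2015-06-24), pushing the deadline to 2018-08-08.
Because the automatic bankruptcy stay ran from 2016-08-28 to 2017-10-03, the deadline is extended by 401 days to 2019-09-13.
The pending related arbitration from 2011-09-08 to 2012-03-14 does not toll the period, because no stated rule makes a pending arbitration a tolling event.
None of the other events listed affects the running of the period under the stated rules.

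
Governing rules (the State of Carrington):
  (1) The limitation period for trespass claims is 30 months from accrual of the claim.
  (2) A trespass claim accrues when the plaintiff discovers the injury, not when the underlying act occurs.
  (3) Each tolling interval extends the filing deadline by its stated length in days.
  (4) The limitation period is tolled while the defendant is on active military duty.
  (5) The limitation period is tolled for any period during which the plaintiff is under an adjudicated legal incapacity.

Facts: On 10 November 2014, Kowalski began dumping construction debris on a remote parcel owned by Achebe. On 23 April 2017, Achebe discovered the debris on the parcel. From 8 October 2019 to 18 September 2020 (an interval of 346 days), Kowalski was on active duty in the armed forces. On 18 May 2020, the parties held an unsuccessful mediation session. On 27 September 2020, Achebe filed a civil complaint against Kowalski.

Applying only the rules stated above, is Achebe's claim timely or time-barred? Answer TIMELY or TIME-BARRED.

Under the discovery rule, the claim accrued on 23 April 2017, when Achebe discovered the injury — not on the 10 November 2014 date of the underlying act.
30 months from 23 April 2017 is 23 October 2019.
The period was tolled for 346 days by the defendant's active military service (8 October 2019 to 18 September 2020), pushing the deadline to 3 October 2020.
Nothing else in the chronology tolls or restarts the period.
Achebe filed on 27 September 2020, before the 3 October 2020 deadline, so the action is timely.

TIMELY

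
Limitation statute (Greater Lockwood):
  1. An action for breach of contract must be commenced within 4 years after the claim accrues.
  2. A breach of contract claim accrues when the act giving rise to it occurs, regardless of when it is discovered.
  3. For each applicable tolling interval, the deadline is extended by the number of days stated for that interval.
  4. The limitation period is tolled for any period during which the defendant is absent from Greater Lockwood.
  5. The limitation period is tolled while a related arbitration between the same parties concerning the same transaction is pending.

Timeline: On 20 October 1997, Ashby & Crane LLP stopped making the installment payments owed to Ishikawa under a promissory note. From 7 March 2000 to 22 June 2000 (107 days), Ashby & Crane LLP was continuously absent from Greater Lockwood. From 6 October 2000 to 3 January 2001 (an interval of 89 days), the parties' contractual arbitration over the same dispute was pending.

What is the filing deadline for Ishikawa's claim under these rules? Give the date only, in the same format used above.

4 May 2002

The claim accrued on 20 October 1997, the date of the act.
The untolled deadline — 4 years after 20 October 1997 — is 20 October 2001.
Because the defendant's absence from the jurisdiction ran from 7 March 2000 to 22 June 2000, the deadline is extended by 107 days to 4 February 2002.
Because the pending related arbitration ran from 6 October 2000 to 3 January 2001, the deadline is extended by 89 days to 4 May 2002.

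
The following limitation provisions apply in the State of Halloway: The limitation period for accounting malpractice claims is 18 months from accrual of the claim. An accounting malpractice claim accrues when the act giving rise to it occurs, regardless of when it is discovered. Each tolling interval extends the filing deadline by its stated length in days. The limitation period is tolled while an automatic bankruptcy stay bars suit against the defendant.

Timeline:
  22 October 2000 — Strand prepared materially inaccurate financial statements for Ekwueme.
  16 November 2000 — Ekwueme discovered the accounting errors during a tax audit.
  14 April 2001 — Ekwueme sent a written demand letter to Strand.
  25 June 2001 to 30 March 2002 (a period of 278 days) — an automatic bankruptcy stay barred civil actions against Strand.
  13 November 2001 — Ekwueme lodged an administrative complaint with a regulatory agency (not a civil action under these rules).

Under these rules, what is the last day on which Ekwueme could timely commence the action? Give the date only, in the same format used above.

25 January 2003

The claim accrued on 22 October 2000, when the wrongful act occurred; under the stated occurrence rule the 16 November 2000 discovery does not delay accrual.
The untolled deadline — 18 months after 22 October 2000 — is 22 April 2002.
The automatic bankruptcy stay from 25 June 2001 to 30 March 2002 tolled the period for 278 days, extending the deadline to 25 January 2003.
Nothing else in the chronology tolls or restarts the period.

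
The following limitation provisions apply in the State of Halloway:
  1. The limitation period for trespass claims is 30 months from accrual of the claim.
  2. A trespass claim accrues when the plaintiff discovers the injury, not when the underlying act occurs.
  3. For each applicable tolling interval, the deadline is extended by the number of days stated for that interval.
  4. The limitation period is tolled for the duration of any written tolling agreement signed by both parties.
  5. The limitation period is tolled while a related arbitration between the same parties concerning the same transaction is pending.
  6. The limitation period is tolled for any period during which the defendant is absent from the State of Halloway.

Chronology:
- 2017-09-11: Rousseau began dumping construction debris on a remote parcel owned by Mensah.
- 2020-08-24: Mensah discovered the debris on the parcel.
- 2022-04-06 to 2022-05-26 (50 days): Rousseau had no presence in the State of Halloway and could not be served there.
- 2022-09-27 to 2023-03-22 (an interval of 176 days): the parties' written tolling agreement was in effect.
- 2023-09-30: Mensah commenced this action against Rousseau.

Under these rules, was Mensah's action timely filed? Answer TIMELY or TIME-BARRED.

The claim did not accrue until Mensah discovered the injury on 2020-08-24; the 2017-09-11 act date does not start the clock under the stated rule.
The untolled deadline — 30 months after 2020-08-24 — is 2023-02-24.
Because the defendant's absence from the jurisdiction ran from 2022-04-06 to 2022-05-26, the deadline is extended by 50 days to 2023-04-15.
The period was tolled for 176 days by the written tolling agreement (2022-09-27 to 2023-03-22), pushing the deadline to 2023-10-08.
The 2023-09-30 filing precedes the 2023-10-08 deadline; the claim is timely.

TIMELY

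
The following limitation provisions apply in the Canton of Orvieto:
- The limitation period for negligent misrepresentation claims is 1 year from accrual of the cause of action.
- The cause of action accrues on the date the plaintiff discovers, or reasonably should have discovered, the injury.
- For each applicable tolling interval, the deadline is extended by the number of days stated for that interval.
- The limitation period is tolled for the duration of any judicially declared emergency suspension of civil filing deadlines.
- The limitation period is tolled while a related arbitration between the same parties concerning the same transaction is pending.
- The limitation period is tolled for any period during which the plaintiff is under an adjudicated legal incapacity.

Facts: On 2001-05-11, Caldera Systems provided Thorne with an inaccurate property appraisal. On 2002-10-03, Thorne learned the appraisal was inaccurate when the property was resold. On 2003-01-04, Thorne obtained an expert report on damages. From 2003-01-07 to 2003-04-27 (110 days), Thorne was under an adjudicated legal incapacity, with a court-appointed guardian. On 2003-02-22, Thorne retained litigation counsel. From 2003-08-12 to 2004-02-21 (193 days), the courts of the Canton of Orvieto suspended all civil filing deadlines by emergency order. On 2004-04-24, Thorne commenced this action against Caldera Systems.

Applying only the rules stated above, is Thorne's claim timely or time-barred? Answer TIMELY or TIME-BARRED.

Accrual is tied to discovery, so the period began on 2002-10-03 rather than on 2001-05-11 when the act occurred.
1 year from 2002-10-03 is 2003-10-03.
The plaintiff's legal incapacity from 2003-01-07 to 2003-04-27 tolled the period for 110 days, extending the deadline to 2004-01-21.
Because the emergency suspension of filing deadlines ran from 2003-08-12 to 2004-02-21, the deadline is extended by 193 days to 2004-08-01.
None of the other events listed affects the running of the period under the stated rules.
The 2004-04-24 filing precedes the 2004-08-01 deadline; the claim is timely.

TIMELY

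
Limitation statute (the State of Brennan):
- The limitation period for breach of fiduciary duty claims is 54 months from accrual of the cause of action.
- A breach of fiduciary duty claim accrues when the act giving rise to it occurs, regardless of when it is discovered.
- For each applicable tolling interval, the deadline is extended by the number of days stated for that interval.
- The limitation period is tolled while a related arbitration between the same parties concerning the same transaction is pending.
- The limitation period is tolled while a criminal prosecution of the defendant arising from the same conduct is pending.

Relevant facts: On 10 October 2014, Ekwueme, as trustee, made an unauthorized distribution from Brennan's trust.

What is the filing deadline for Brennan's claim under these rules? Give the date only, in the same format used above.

The claim accrued on 10 October 2014, when the wrongful act occurred.
The untolled deadline — 54 months after 10 October 2014 — is 10 April 2019.

10 April 2019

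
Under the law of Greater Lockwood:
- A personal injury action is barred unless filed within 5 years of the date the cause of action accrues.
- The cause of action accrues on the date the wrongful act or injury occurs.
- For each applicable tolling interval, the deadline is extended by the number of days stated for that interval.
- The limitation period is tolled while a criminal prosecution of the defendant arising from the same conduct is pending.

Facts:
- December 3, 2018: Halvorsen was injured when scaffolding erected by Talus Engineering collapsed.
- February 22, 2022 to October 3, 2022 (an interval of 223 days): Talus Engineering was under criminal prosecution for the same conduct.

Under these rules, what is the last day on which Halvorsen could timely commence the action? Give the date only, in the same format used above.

July 13, 2024

The limitation period began to run on December 3, 2018.
Adding the 5 years base period to December 3, 2018 gives a deadline of December 3, 2023, before any tolling.
The period was tolled for 223 days by the pending criminal prosecution (February 22, 2022 to October 3, 2022), pushing the deadline to July 13, 2024.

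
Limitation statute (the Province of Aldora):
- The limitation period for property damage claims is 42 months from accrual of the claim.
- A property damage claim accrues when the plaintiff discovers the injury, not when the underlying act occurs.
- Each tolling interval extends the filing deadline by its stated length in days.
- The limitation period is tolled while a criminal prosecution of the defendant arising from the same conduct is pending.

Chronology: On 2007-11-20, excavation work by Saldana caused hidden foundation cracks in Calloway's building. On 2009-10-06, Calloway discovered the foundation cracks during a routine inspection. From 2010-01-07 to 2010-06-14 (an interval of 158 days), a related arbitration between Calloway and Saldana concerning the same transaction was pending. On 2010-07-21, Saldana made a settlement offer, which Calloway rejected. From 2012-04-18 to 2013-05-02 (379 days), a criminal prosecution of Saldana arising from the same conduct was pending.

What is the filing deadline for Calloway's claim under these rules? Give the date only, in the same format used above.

2014-04-20

Accrual is tied to discovery, so the period began on 2009-10-06 rather than on 2007-11-20 when the act occurred.
Adding the 42 months base period to 2009-10-06 gives a deadline of 2013-04-06, before any tolling.
Because the pending criminal prosecution ran from 2012-04-18 to 2013-05-02, the deadline is extended by 379 days to 2014-04-20.
Although a pending arbitration ran from 2010-01-07 to 2010-06-14, the stated rules do not make that a tolling event, so it is disregarded.
Nothing else in the chronology tolls or restarts the period.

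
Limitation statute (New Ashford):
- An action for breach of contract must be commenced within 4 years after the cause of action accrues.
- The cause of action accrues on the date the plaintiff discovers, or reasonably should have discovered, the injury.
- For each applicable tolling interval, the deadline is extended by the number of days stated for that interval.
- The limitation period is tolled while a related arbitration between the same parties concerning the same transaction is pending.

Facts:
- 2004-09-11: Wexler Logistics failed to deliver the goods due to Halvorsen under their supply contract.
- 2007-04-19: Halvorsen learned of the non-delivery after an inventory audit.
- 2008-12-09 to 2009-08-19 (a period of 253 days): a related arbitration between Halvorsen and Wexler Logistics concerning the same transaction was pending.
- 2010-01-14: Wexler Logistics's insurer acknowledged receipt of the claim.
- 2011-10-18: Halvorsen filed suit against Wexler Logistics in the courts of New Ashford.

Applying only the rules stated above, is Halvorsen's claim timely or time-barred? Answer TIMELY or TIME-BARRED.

Under the discovery rule, the claim accrued on 2007-04-19, when Halvorsen discovered the injury — not on the 2004-09-11 date of the underlying act.
The untolled deadline — 4 years after 2007-04-19 — is 2011-04-19.
The period was tolled for 253 days by the pending related arbitration (2008-12-09 to 2009-08-19), pushing the deadline to 2011-12-28.
The other events in the timeline have no effect on the limitation period under the stated rules.
Filing on 2011-10-18 beat the 2011-12-28 deadline — the action is timely.

TIMELY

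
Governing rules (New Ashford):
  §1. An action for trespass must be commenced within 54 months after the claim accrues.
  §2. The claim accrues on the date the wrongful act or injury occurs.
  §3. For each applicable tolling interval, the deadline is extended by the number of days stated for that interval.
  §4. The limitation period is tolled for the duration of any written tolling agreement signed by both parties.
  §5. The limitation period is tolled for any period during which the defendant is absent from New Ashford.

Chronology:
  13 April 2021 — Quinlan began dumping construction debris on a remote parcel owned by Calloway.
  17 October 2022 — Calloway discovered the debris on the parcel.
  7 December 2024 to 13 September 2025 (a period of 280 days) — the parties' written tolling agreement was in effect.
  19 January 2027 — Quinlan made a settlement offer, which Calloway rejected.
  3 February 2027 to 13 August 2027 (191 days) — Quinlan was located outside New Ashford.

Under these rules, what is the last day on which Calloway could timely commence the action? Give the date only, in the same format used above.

Because the rule ties accrual to occurrence, the claim accrued on 13 April 2021, not on the 17 October 2022 discovery date.
The untolled deadline — 54 months after 13 April 2021 — is 13 October 2025.
Because the written tolling agreement ran from 7 December 2024 to 13 September 2025, the deadline is extended by 280 days to 20 July 2026.
By the time the defendant's absence from the jurisdiction began on 3 February 2027, the limitation period had already expired on 20 July 2026; that interval cannot revive it.
The other events in the timeline have no effect on the limitation period under the stated rules.

20 July 2026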